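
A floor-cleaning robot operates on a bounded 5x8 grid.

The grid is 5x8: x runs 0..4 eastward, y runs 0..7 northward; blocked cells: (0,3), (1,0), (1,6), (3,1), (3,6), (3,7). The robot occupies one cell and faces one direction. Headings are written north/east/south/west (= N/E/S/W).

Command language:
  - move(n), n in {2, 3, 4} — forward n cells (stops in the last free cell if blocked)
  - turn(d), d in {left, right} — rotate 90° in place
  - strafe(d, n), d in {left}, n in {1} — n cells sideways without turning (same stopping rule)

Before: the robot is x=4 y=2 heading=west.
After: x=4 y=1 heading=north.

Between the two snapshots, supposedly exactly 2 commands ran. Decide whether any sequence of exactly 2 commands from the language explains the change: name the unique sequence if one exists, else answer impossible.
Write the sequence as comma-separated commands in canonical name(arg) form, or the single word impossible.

key: position moved to (4,1) AND the heading swung to N — translation plus rotation needed
from: x=4 y=2 heading=west
1. strafe(left, 1) → x=4 y=1 heading=west
2. turn(right) → x=4 y=1 heading=north
all 36 alternatives checked — unique.

strafe(left, 1), turn(right)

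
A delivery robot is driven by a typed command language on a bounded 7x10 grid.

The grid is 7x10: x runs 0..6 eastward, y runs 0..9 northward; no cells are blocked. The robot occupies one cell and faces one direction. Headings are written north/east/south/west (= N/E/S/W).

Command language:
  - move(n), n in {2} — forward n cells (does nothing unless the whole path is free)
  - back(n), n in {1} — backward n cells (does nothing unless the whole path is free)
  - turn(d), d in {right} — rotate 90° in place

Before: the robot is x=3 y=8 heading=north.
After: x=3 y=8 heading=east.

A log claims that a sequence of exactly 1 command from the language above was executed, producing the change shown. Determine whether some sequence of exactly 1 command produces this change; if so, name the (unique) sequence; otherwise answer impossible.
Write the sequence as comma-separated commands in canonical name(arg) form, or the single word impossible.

key: (3,8) unchanged — the single command moves nothing
start: x=3 y=8 heading=north
t=1 turn(right) ⇒ x=3 y=8 heading=east
all 3 alternatives checked — unique.

turn(right)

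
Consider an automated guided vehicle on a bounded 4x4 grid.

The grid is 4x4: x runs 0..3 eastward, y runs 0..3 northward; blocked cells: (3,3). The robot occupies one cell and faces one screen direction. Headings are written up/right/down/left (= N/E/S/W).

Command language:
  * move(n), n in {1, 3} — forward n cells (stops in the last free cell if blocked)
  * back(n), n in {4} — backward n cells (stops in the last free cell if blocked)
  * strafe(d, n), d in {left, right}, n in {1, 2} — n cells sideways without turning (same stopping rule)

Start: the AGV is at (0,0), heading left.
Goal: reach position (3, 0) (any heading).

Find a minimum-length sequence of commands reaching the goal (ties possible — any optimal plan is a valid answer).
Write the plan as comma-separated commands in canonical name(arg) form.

t0: at (0,0), heading left
t=1 back(4) ⇒ at (3,0), heading left
minimal: 1 command(s), checked below 1.

back(4)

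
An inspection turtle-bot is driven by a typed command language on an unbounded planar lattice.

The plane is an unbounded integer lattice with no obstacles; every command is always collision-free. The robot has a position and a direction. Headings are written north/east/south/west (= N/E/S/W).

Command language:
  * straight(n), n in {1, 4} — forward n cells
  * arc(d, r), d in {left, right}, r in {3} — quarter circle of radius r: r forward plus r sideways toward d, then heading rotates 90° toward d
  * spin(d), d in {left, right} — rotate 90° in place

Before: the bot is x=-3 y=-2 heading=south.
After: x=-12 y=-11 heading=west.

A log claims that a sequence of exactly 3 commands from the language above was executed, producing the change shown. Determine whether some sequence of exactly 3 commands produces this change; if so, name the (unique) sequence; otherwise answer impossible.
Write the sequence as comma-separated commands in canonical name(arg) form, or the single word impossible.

key: position moved to (-12,-11) AND the heading swung to W — translation plus rotation needed
t0: x=-3 y=-2 heading=south
step 1 (arc(right, 3)): x=-6 y=-5 heading=west
step 2 (arc(left, 3)): x=-9 y=-8 heading=south
step 3 (arc(right, 3)): x=-12 y=-11 heading=west
uniquely the one of 216 3-step routes that fits.

arc(right, 3), arc(left, 3), arc(right, 3)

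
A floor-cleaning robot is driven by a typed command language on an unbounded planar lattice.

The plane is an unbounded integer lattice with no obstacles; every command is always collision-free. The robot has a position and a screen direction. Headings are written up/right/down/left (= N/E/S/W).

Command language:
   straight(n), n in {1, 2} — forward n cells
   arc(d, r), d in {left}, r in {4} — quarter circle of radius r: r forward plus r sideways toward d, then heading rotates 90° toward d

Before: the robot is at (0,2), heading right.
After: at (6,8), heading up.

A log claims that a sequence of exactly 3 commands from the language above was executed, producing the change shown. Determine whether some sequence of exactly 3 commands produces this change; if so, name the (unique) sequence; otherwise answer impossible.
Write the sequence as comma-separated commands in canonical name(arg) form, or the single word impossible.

straight(2), arc(left, 4), straight(2)

key: cell and facing (now N) both changed — the 3 commands mix motion and turning
initial: at (0,2), heading right
t=1 straight(2) ⇒ at (2,2), heading right
t=2 arc(left, 4) ⇒ at (6,6), heading up
t=3 straight(2) ⇒ at (6,8), heading up
no rival 3-sequence matches.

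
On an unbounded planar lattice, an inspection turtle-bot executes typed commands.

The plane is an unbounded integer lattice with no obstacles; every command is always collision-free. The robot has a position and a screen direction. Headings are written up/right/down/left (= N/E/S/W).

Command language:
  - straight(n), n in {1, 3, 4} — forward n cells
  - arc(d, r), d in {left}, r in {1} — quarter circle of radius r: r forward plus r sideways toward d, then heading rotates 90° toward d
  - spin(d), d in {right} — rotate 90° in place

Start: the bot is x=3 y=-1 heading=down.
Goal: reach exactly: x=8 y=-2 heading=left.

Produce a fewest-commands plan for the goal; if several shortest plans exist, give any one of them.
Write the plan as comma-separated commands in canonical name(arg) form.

arc(left, 1), straight(4), spin(right), spin(right)

begin: x=3 y=-1 heading=down
1. arc(left, 1) → x=4 y=-2 heading=right
2. straight(4) → x=8 y=-2 heading=right
3. spin(right) → x=8 y=-2 heading=down
4. spin(right) → x=8 y=-2 heading=left
minimal: 4 command(s), checked below 4.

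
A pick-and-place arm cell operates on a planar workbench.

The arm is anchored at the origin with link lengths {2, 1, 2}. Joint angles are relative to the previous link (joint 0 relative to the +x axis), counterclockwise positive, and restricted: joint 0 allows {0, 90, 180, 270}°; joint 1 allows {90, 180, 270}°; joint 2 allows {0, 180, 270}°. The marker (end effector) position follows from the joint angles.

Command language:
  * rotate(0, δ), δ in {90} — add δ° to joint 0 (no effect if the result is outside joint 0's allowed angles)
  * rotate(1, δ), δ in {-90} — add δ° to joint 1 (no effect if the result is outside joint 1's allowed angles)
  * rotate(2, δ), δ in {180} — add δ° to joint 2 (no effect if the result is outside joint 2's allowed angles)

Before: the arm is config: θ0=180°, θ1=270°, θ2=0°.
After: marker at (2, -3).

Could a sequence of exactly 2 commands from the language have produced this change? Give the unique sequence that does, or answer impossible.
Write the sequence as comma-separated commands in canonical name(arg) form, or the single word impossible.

rotate(0, 90), rotate(0, 90)

begin: config: θ0=180°, θ1=270°, θ2=0°
t=1 rotate(0, 90) ⇒ config: θ0=270°, θ1=270°, θ2=0°
t=2 rotate(0, 90) ⇒ config: θ0=0°, θ1=270°, θ2=0°
all 9 alternatives checked — unique.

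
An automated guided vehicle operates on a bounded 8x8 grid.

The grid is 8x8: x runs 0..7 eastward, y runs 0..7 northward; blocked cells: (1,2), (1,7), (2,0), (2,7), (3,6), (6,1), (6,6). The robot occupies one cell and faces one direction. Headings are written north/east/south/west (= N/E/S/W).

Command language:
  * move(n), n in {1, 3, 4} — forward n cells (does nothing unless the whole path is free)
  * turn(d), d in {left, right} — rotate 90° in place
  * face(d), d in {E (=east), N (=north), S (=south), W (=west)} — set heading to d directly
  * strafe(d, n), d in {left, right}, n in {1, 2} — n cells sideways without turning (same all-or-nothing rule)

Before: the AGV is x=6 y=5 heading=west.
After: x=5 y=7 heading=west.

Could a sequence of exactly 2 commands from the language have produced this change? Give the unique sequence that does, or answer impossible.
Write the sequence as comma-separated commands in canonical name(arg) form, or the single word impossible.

key: still facing W at the end — nothing in the sequence rotates
t0: x=6 y=5 heading=west
t=1 move(1) ⇒ x=5 y=5 heading=west
t=2 strafe(right, 2) ⇒ x=5 y=7 heading=west
no rival 2-sequence matches.

move(1), strafe(right, 2)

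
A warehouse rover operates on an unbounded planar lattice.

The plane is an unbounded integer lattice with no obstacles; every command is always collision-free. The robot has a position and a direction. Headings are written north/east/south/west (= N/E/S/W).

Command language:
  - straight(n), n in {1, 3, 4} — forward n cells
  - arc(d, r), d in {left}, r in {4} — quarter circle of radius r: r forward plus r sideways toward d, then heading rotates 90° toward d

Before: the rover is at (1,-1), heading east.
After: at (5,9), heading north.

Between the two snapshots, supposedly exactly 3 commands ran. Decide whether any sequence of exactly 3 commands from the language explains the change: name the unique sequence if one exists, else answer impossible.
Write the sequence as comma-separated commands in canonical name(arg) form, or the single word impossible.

arc(left, 4), straight(3), straight(3)

key: position moved to (5,9) AND the heading swung to N — translation plus rotation needed
t0: at (1,-1), heading east
[1] after arc(left, 4): at (5,3), heading north
[2] after straight(3): at (5,6), heading north
[3] after straight(3): at (5,9), heading north
no rival 3-sequence matches.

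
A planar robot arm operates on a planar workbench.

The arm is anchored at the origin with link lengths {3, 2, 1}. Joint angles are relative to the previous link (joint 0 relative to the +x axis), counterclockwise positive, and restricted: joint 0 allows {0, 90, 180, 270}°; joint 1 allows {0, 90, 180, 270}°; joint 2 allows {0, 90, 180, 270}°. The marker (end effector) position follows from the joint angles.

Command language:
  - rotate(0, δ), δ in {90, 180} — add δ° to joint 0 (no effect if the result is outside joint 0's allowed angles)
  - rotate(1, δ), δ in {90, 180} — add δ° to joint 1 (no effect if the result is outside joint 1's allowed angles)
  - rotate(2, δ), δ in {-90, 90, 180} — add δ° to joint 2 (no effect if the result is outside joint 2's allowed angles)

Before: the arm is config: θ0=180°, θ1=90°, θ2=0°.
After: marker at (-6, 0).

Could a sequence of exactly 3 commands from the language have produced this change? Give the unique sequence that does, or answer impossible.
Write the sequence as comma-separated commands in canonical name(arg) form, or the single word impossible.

rotate(1, 90), rotate(1, 90), rotate(1, 90)

t0: config: θ0=180°, θ1=90°, θ2=0°
t=1 rotate(1, 90) ⇒ config: θ0=180°, θ1=180°, θ2=0°
t=2 rotate(1, 90) ⇒ config: θ0=180°, θ1=270°, θ2=0°
t=3 rotate(1, 90) ⇒ config: θ0=180°, θ1=0°, θ2=0°
no other 3-command option fits: unique.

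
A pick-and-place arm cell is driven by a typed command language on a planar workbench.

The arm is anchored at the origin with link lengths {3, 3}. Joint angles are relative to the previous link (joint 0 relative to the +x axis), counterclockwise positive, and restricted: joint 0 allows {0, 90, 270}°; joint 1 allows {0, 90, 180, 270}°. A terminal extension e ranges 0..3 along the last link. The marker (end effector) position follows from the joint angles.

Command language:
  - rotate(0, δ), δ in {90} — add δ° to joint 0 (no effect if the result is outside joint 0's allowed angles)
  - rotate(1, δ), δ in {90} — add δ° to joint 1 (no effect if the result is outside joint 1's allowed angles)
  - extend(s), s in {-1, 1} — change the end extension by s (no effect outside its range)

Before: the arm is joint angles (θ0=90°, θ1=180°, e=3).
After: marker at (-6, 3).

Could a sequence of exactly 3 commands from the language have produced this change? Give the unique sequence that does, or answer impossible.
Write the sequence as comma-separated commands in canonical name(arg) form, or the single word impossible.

from: joint angles (θ0=90°, θ1=180°, e=3)
[1] after rotate(1, 90): joint angles (θ0=90°, θ1=270°, e=3)
[2] after rotate(1, 90): joint angles (θ0=90°, θ1=0°, e=3)
[3] after rotate(1, 90): joint angles (θ0=90°, θ1=90°, e=3)
no rival 3-sequence matches.

rotate(1, 90), rotate(1, 90), rotate(1, 90)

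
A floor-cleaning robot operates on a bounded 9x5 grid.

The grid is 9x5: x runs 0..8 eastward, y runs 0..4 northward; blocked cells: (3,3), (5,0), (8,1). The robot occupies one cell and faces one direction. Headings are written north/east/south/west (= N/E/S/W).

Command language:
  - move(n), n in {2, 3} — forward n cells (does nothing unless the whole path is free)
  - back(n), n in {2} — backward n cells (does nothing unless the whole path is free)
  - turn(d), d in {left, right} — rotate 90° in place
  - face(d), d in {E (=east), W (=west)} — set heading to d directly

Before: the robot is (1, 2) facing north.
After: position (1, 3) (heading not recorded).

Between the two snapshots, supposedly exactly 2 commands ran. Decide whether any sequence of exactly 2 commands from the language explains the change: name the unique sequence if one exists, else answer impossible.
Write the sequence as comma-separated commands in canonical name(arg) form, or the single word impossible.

back(2), move(3)

key: order matters: swapping back(2) and move(3) lands elsewhere
t0: (1, 2) facing north
[1] after back(2): (1, 0) facing north
[2] after move(3): (1, 3) facing north
uniquely the one of 49 2-step routes that fits.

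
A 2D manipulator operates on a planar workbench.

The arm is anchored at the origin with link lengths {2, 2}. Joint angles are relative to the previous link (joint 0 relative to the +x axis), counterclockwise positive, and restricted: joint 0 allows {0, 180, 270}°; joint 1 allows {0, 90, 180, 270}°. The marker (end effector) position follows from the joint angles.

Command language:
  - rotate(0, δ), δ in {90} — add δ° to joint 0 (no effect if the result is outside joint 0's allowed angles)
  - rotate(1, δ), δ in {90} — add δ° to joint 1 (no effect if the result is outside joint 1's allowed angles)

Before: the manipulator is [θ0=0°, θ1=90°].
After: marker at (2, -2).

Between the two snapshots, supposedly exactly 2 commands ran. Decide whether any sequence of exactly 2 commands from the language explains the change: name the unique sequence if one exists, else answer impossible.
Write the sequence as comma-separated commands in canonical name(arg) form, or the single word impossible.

start: [θ0=0°, θ1=90°]
step 1 (rotate(1, 90)): [θ0=0°, θ1=180°]
step 2 (rotate(1, 90)): [θ0=0°, θ1=270°]
all 4 alternatives checked — unique.

rotate(1, 90), rotate(1, 90)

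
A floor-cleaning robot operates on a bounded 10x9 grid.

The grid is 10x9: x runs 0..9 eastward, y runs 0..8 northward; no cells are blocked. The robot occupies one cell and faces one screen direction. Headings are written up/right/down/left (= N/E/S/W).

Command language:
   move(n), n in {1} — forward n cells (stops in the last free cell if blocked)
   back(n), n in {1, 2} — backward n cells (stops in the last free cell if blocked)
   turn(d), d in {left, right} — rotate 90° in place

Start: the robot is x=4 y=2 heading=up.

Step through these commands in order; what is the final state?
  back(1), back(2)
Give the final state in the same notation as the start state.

x=4 y=0 heading=up

start: x=4 y=2 heading=up
t=1 back(1) ⇒ x=4 y=1 heading=up
t=2 back(2) ⇒ x=4 y=0 heading=up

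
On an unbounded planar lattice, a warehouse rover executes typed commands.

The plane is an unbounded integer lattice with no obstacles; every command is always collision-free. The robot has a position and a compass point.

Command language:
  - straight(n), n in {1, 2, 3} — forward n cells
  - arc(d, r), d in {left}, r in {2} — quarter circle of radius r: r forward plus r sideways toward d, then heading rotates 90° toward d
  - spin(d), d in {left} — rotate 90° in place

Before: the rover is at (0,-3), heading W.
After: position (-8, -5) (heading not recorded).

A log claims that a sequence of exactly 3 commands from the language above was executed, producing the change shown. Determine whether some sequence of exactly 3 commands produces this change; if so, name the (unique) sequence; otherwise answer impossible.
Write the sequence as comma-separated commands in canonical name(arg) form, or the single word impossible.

key: running arc(left, 2) before straight(3) would end elsewhere — order is forced
from: at (0,-3), heading W
1. straight(3) → at (-3,-3), heading W
2. straight(3) → at (-6,-3), heading W
3. arc(left, 2) → at (-8,-5), heading S
uniquely the one of 125 3-step routes that fits.

straight(3), straight(3), arc(left, 2)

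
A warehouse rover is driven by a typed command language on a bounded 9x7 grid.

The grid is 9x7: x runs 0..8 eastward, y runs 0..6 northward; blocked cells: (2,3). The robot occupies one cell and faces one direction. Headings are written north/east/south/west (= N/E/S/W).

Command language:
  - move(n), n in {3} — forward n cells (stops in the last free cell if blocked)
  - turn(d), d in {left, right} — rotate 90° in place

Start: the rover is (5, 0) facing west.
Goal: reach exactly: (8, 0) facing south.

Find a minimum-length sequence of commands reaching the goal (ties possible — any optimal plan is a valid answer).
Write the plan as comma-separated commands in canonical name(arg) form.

turn(right), turn(right), move(3), turn(right)

begin: (5, 0) facing west
[1] after turn(right): (5, 0) facing north
[2] after turn(right): (5, 0) facing east
[3] after move(3): (8, 0) facing east
[4] after turn(right): (8, 0) facing south
minimal: 4 command(s), checked below 4.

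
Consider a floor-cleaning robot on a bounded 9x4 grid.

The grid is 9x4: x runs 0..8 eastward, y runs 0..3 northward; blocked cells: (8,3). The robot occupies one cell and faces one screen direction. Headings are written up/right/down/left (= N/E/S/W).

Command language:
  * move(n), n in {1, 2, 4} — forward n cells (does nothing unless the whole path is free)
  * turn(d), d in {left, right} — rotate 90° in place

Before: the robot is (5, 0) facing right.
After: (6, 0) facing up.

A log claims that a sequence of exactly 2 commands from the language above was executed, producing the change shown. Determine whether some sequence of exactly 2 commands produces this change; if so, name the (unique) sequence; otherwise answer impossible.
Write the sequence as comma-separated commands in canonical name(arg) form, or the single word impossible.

key: running turn(left) before move(1) would end elsewhere — order is forced
t0: (5, 0) facing right
1. move(1) → (6, 0) facing right
2. turn(left) → (6, 0) facing up
uniquely the one of 25 2-step routes that fits.

move(1), turn(left)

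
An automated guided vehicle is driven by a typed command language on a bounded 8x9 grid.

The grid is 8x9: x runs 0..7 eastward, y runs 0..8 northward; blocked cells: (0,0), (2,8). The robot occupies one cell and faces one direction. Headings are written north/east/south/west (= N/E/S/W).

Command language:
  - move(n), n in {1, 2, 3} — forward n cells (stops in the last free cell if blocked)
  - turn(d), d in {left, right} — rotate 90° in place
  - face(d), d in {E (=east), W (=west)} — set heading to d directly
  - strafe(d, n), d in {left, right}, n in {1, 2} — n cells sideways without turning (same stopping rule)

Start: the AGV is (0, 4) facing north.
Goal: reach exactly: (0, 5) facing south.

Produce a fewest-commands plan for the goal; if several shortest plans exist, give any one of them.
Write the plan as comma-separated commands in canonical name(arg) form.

initial: (0, 4) facing north
[1] after turn(left): (0, 4) facing west
[2] after strafe(right, 1): (0, 5) facing west
[3] after turn(left): (0, 5) facing south
minimal: 3 command(s), checked below 3.

turn(left), strafe(right, 1), turn(left)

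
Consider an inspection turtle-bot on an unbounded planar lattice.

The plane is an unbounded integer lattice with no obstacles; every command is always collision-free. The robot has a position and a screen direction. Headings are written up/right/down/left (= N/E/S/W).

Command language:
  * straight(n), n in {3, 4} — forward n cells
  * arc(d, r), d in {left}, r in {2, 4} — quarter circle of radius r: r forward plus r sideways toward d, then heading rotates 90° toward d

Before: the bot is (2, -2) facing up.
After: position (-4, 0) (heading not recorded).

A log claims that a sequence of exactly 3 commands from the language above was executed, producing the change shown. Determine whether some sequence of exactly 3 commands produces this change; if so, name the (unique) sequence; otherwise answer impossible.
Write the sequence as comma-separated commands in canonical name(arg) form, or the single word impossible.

key: running arc(left, 4) before straight(4) would end elsewhere — order is forced
initial: (2, -2) facing up
[1] after straight(4): (2, 2) facing up
[2] after arc(left, 2): (0, 4) facing left
[3] after arc(left, 4): (-4, 0) facing down
uniquely the one of 64 3-step routes that fits.

straight(4), arc(left, 2), arc(left, 4)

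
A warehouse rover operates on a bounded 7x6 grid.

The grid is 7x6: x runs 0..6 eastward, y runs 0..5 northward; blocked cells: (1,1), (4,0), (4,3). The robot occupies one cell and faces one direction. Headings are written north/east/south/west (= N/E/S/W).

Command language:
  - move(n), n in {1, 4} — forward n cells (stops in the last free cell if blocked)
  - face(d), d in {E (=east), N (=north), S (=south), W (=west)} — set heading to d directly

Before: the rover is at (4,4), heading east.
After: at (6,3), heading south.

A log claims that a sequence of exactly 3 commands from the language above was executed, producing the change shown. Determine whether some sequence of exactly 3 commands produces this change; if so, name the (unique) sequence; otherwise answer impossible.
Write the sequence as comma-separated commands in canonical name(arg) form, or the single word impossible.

move(4), face(S), move(1)

key: move(4) runs into the grid edge before its full distance
start: at (4,4), heading east
step 1 (move(4)): at (6,4), heading east
step 2 (face(S)): at (6,4), heading south
step 3 (move(1)): at (6,3), heading south
all 216 alternatives checked — unique.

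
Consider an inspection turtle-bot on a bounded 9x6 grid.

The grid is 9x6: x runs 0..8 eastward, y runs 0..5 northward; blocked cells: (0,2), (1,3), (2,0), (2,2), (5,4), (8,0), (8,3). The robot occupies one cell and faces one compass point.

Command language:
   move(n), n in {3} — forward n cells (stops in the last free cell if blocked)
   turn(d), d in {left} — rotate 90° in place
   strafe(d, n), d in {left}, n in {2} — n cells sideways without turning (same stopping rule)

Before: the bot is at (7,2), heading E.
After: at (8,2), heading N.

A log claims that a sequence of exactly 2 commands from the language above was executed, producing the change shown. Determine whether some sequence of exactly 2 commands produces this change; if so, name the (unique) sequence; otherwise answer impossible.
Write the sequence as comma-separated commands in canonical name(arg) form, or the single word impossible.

key: move(3) runs into the grid edge before its full distance
begin: at (7,2), heading E
t=1 move(3) ⇒ at (8,2), heading E
t=2 turn(left) ⇒ at (8,2), heading N
no other 2-command option fits: unique.

move(3), turn(left)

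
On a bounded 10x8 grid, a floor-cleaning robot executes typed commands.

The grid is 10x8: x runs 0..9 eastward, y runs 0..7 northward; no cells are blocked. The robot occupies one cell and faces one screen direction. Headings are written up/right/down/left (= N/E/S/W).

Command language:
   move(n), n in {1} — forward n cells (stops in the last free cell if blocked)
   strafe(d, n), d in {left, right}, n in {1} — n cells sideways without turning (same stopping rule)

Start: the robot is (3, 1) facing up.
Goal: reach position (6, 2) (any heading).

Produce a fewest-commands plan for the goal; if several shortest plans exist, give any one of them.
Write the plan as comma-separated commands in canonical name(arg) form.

begin: (3, 1) facing up
1. move(1) → (3, 2) facing up
2. strafe(right, 1) → (4, 2) facing up
3. strafe(right, 1) → (5, 2) facing up
4. strafe(right, 1) → (6, 2) facing up
minimal: 4 command(s), checked below 4.

move(1), strafe(right, 1), strafe(right, 1), strafe(right, 1)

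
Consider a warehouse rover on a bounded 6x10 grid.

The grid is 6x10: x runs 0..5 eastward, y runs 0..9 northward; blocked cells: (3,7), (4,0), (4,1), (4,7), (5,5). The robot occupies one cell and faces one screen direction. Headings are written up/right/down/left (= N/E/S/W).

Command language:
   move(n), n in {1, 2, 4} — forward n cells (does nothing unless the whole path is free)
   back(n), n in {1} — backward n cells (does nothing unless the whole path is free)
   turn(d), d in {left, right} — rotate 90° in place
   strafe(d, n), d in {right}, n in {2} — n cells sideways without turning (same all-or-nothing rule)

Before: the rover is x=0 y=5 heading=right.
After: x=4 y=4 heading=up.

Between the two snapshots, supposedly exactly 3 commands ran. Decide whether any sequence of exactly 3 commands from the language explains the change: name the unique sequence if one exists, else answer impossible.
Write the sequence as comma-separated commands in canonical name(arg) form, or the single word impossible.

key: cell and facing (now N) both changed — the 3 commands mix motion and turning
from: x=0 y=5 heading=right
step 1 (move(4)): x=4 y=5 heading=right
step 2 (turn(left)): x=4 y=5 heading=up
step 3 (back(1)): x=4 y=4 heading=up
no other 3-command option fits: unique.

move(4), turn(left), back(1)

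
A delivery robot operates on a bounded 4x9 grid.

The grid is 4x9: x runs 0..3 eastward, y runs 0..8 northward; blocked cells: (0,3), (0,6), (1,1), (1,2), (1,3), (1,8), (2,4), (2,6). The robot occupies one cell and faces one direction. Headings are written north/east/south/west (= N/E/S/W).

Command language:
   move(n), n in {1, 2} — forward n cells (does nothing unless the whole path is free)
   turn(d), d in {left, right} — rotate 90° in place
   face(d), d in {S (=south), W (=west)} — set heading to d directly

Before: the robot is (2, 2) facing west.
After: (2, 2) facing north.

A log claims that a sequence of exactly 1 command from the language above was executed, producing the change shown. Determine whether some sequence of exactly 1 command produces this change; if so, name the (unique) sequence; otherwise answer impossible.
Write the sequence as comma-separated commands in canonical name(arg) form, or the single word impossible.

turn(right)

key: (2,2) unchanged — the single command moves nothing
t0: (2, 2) facing west
[1] after turn(right): (2, 2) facing north
no rival 1-sequence matches.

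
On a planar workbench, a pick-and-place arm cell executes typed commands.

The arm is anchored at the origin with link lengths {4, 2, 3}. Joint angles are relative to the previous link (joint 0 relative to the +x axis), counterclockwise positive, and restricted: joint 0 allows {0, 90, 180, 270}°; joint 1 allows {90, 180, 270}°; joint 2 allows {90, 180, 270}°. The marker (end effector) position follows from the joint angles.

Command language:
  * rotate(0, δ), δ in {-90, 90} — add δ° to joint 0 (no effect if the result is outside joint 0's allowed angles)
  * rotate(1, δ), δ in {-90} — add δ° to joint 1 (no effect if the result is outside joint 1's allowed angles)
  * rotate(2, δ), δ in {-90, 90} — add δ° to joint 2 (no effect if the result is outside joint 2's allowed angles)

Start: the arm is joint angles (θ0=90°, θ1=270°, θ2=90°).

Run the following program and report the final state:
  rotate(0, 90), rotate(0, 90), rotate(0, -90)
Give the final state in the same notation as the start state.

joint angles (θ0=180°, θ1=270°, θ2=90°)

begin: joint angles (θ0=90°, θ1=270°, θ2=90°)
1. rotate(0, 90) → joint angles (θ0=180°, θ1=270°, θ2=90°)
2. rotate(0, 90) → joint angles (θ0=270°, θ1=270°, θ2=90°)
3. rotate(0, -90) → joint angles (θ0=180°, θ1=270°, θ2=90°)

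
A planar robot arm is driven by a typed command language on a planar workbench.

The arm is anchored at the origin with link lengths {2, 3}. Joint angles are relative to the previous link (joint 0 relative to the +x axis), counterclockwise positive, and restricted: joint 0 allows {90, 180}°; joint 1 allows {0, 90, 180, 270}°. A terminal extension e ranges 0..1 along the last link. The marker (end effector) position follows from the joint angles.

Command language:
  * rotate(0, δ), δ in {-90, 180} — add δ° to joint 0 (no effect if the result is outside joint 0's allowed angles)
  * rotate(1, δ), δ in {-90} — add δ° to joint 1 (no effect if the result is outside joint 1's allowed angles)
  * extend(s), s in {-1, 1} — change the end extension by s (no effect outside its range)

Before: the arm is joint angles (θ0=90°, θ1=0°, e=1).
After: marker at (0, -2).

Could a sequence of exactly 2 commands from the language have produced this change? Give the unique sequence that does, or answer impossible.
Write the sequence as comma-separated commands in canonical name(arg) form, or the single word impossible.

rotate(1, -90), rotate(1, -90)

start: joint angles (θ0=90°, θ1=0°, e=1)
step 1 (rotate(1, -90)): joint angles (θ0=90°, θ1=270°, e=1)
step 2 (rotate(1, -90)): joint angles (θ0=90°, θ1=180°, e=1)
all 25 alternatives checked — unique.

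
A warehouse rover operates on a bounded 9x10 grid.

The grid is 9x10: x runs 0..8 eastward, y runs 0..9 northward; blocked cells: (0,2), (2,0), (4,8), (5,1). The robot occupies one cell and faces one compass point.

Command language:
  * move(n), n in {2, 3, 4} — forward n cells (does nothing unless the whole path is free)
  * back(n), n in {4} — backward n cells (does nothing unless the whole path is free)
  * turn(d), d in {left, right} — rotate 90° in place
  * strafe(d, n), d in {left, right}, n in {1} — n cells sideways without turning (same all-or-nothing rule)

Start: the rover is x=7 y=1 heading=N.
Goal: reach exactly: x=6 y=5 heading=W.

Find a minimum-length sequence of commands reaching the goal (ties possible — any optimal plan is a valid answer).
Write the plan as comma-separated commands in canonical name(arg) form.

from: x=7 y=1 heading=N
1. move(4) → x=7 y=5 heading=N
2. strafe(left, 1) → x=6 y=5 heading=N
3. turn(left) → x=6 y=5 heading=W
no 2-step plan works, so 3 is optimal.

move(4), strafe(left, 1), turn(left)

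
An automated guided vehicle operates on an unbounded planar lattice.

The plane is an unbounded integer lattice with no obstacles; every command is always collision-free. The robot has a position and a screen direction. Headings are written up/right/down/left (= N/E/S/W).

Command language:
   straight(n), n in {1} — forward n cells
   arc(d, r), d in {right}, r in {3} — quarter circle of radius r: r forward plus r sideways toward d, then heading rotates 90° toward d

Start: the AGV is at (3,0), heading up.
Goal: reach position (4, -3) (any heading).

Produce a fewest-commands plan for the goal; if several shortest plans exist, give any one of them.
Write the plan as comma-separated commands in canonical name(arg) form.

arc(right, 3), arc(right, 3), arc(right, 3), straight(1), straight(1)

from: at (3,0), heading up
[1] after arc(right, 3): at (6,3), heading right
[2] after arc(right, 3): at (9,0), heading down
[3] after arc(right, 3): at (6,-3), heading left
[4] after straight(1): at (5,-3), heading left
[5] after straight(1): at (4,-3), heading left
no 4-step plan works, so 5 is optimal.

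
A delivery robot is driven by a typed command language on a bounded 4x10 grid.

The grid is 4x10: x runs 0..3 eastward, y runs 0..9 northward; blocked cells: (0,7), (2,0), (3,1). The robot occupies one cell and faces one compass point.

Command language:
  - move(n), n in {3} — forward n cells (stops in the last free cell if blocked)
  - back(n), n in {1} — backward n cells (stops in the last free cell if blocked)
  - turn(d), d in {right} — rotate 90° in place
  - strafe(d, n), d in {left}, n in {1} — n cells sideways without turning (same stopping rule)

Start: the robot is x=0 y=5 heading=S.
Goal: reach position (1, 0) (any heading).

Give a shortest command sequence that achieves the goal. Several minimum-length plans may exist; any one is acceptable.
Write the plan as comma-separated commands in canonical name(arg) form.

t0: x=0 y=5 heading=S
t=1 strafe(left, 1) ⇒ x=1 y=5 heading=S
t=2 move(3) ⇒ x=1 y=2 heading=S
t=3 move(3) ⇒ x=1 y=0 heading=S
minimal: 3 command(s), checked below 3.

strafe(left, 1), move(3), move(3)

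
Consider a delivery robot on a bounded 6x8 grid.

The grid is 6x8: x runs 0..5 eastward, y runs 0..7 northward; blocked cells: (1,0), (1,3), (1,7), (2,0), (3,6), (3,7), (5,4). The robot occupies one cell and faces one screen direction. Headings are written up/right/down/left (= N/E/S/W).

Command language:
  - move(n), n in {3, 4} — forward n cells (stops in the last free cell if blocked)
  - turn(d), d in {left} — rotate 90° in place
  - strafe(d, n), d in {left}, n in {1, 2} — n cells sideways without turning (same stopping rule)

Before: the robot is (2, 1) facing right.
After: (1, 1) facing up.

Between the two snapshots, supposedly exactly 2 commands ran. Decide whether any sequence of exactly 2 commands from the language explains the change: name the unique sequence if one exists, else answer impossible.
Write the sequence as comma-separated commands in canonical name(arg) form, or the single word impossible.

key: order matters: swapping turn(left) and strafe(left, 1) lands elsewhere
start: (2, 1) facing right
t=1 turn(left) ⇒ (2, 1) facing up
t=2 strafe(left, 1) ⇒ (1, 1) facing up
all 25 alternatives checked — unique.

turn(left), strafe(left, 1)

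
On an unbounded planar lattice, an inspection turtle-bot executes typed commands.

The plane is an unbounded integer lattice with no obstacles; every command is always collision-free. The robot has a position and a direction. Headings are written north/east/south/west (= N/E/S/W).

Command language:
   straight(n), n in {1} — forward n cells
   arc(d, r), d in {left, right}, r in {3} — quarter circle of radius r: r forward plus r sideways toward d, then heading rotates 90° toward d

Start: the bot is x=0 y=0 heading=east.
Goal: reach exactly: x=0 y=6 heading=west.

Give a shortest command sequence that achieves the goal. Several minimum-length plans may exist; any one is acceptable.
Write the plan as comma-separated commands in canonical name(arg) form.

arc(left, 3), arc(left, 3)

begin: x=0 y=0 heading=east
1. arc(left, 3) → x=3 y=3 heading=north
2. arc(left, 3) → x=0 y=6 heading=west
no 1-step plan works, so 2 is optimal.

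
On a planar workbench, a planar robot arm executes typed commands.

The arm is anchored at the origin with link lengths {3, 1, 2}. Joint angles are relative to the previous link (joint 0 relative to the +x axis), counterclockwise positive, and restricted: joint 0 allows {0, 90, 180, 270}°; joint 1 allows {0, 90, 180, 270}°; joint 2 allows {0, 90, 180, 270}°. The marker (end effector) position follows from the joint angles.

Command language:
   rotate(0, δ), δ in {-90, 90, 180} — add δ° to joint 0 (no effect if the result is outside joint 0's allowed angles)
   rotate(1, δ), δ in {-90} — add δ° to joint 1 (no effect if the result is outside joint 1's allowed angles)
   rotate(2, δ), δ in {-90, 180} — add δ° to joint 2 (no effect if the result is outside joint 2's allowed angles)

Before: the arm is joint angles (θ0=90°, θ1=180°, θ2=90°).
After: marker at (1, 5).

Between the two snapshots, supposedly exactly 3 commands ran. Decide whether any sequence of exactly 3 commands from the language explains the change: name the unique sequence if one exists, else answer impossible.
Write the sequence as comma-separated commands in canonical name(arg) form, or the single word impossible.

start: joint angles (θ0=90°, θ1=180°, θ2=90°)
[1] after rotate(1, -90): joint angles (θ0=90°, θ1=90°, θ2=90°)
[2] after rotate(1, -90): joint angles (θ0=90°, θ1=0°, θ2=90°)
[3] after rotate(1, -90): joint angles (θ0=90°, θ1=270°, θ2=90°)
uniquely the one of 216 3-step routes that fits.

rotate(1, -90), rotate(1, -90), rotate(1, -90)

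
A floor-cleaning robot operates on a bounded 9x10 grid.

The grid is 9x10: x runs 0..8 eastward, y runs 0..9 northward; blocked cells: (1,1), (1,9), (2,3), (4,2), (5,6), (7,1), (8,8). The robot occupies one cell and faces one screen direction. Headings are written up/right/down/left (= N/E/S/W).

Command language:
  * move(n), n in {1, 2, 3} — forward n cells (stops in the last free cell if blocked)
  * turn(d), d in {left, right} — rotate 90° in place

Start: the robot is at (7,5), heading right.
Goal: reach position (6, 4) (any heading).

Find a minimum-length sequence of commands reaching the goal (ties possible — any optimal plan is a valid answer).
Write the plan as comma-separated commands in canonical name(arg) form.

from: at (7,5), heading right
step 1 (turn(right)): at (7,5), heading down
step 2 (move(1)): at (7,4), heading down
step 3 (turn(right)): at (7,4), heading left
step 4 (move(1)): at (6,4), heading left
minimal: 4 command(s), checked below 4.

turn(right), move(1), turn(right), move(1)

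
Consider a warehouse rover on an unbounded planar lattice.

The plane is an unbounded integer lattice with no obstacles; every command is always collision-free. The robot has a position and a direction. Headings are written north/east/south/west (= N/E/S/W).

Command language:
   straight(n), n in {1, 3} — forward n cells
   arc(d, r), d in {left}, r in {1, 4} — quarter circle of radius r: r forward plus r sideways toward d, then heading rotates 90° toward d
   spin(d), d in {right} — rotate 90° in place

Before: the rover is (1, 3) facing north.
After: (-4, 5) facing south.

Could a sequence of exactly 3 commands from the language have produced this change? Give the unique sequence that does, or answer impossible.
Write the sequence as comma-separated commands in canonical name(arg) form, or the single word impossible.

arc(left, 4), arc(left, 1), straight(1)

key: order matters: swapping arc(left, 4) and straight(1) lands elsewhere
begin: (1, 3) facing north
1. arc(left, 4) → (-3, 7) facing west
2. arc(left, 1) → (-4, 6) facing south
3. straight(1) → (-4, 5) facing south
uniquely the one of 125 3-step routes that fits.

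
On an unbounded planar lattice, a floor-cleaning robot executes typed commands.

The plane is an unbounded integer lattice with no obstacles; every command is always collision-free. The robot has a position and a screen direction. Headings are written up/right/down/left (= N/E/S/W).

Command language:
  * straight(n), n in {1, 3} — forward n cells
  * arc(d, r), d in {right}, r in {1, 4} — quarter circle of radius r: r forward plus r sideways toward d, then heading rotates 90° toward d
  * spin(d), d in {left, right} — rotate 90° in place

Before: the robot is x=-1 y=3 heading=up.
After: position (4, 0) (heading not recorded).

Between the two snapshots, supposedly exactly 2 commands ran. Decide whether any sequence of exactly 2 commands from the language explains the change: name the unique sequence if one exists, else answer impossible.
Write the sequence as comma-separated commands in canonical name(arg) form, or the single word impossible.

arc(right, 1), arc(right, 4)

key: order matters: swapping arc(right, 1) and arc(right, 4) lands elsewhere
start: x=-1 y=3 heading=up
step 1 (arc(right, 1)): x=0 y=4 heading=right
step 2 (arc(right, 4)): x=4 y=0 heading=down
all 36 alternatives checked — unique.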